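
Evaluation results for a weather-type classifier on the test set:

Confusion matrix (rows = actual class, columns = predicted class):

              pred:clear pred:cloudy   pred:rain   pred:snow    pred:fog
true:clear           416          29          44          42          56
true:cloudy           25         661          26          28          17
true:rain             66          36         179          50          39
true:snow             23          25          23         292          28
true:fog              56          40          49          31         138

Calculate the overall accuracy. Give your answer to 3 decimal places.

0.697

Accuracy = trace / total = (416+661+179+292+138=1686) / 2419 = 1686/2419 = 0.697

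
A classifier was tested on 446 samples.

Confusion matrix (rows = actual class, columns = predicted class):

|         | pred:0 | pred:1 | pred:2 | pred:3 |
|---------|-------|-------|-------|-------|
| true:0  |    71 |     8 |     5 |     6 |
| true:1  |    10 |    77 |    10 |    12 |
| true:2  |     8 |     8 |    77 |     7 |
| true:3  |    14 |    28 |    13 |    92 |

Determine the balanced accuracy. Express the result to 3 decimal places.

0.723

Balanced accuracy = mean of per-class recall.
  0: recall = 71/90 = 0.7889
  1: recall = 77/109 = 0.7064
  2: recall = 77/100 = 0.7700
  3: recall = 92/147 = 0.6259
Mean = (0.7889 + 0.7064 + 0.7700 + 0.6259) / 4 = 0.723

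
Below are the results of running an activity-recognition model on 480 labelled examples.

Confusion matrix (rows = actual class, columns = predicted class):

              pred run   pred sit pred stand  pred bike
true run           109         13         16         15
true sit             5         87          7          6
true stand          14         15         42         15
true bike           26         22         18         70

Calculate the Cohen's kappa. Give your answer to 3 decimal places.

Observed agreement pₒ = trace/N = 308/480 = 0.6417
Expected agreement pₑ = Σ (rowᵢ·colᵢ)/N² = (153·154 + 105·137 + 86·83 + 136·106)/480² = 0.2583
κ = (pₒ − pₑ)/(1 − pₑ) = (0.6417 − 0.2583)/(1 − 0.2583) = 0.517

0.517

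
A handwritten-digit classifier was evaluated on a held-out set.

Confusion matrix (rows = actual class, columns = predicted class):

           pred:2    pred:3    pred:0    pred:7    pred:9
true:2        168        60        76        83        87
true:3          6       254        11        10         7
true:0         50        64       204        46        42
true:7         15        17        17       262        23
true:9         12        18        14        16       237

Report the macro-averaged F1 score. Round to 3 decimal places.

0.626

Per-class F1 score (2·TP/(2·TP+FP+FN)):
  2: TP=168, FP=6+50+15+12=83, FN=60+76+83+87=306 → 336/725 = 0.4634
  3: TP=254, FP=60+64+17+18=159, FN=6+11+10+7=34 → 508/701 = 0.7247
  0: TP=204, FP=76+11+17+14=118, FN=50+64+46+42=202 → 408/728 = 0.5604
  7: TP=262, FP=83+10+46+16=155, FN=15+17+17+23=72 → 524/751 = 0.6977
  9: TP=237, FP=87+7+42+23=159, FN=12+18+14+16=60 → 474/693 = 0.6840
Macro-F1 score = mean = (0.4634 + 0.7247 + 0.5604 + 0.6977 + 0.6840) / 5 = 0.626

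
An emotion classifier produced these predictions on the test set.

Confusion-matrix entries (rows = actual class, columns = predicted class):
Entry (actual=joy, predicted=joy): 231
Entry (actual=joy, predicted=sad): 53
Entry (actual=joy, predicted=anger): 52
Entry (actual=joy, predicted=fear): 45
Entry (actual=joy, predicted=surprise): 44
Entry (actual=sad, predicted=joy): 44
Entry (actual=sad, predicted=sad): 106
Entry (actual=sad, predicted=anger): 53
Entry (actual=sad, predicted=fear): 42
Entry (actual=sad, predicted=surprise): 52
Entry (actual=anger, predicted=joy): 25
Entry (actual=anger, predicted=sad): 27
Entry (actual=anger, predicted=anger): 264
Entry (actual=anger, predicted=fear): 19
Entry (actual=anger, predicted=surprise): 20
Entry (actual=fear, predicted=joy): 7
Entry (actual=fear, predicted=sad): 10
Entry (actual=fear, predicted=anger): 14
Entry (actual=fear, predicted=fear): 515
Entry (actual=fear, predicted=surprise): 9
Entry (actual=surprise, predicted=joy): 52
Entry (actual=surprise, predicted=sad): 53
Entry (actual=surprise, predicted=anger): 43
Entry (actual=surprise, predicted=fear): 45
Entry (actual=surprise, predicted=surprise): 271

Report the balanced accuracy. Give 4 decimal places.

Balanced accuracy = mean of per-class recall.
  joy: recall = 231/425 = 0.54353
  sad: recall = 106/297 = 0.35690
  anger: recall = 264/355 = 0.74366
  fear: recall = 515/555 = 0.92793
  surprise: recall = 271/464 = 0.58405
Mean = (0.54353 + 0.35690 + 0.74366 + 0.92793 + 0.58405) / 5 = 0.6312

0.6312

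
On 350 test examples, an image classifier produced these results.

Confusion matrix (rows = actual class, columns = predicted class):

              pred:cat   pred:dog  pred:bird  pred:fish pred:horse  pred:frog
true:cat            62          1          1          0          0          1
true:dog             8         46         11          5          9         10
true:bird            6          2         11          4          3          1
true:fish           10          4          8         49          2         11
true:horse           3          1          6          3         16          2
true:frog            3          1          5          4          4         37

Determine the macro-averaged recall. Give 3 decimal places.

Per-class recall (TP/(TP+FN)):
  cat: TP=62, FN=1+1+0+0+1=3 → 62/65 = 0.9538
  dog: TP=46, FN=8+11+5+9+10=43 → 46/89 = 0.5169
  bird: TP=11, FN=6+2+4+3+1=16 → 11/27 = 0.4074
  fish: TP=49, FN=10+4+8+2+11=35 → 49/84 = 0.5833
  horse: TP=16, FN=3+1+6+3+2=15 → 16/31 = 0.5161
  frog: TP=37, FN=3+1+5+4+4=17 → 37/54 = 0.6852
Macro-recall = mean = (0.9538 + 0.5169 + 0.4074 + 0.5833 + 0.5161 + 0.6852) / 6 = 0.610

0.610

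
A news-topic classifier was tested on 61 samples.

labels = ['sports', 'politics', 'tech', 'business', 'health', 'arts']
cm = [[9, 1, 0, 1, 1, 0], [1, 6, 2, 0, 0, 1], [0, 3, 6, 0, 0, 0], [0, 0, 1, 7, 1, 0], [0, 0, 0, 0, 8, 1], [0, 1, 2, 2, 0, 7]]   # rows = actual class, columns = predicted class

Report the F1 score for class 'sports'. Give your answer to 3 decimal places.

0.818

Take TP from the diagonal, FP from the rest of the 'sports' prediction marginal, FN from the rest of the 'sports' actual marginal.
F1 score = 2·TP/(2·TP+FP+FN).
sports: TP=9, FP=1+0+0+0+0=1, FN=1+0+1+1+0=3 → 18/22 = 0.8182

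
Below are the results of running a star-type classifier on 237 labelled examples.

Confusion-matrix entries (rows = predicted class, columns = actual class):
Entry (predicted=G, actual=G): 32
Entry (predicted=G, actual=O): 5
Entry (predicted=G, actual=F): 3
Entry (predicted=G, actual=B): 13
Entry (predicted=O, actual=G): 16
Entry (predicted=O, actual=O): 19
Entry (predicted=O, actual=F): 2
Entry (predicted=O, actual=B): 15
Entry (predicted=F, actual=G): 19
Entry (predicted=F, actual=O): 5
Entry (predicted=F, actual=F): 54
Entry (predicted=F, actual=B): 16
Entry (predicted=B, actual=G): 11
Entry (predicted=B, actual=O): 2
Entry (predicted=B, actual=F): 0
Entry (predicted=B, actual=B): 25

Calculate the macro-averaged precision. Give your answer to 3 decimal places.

0.550

Per-class precision (TP/(TP+FP)):
  G: TP=32, FP=5+3+13=21 → 32/53 = 0.6038
  O: TP=19, FP=16+2+15=33 → 19/52 = 0.3654
  F: TP=54, FP=19+5+16=40 → 54/94 = 0.5745
  B: TP=25, FP=11+2+0=13 → 25/38 = 0.6579
Macro-precision = mean = (0.6038 + 0.3654 + 0.5745 + 0.6579) / 4 = 0.550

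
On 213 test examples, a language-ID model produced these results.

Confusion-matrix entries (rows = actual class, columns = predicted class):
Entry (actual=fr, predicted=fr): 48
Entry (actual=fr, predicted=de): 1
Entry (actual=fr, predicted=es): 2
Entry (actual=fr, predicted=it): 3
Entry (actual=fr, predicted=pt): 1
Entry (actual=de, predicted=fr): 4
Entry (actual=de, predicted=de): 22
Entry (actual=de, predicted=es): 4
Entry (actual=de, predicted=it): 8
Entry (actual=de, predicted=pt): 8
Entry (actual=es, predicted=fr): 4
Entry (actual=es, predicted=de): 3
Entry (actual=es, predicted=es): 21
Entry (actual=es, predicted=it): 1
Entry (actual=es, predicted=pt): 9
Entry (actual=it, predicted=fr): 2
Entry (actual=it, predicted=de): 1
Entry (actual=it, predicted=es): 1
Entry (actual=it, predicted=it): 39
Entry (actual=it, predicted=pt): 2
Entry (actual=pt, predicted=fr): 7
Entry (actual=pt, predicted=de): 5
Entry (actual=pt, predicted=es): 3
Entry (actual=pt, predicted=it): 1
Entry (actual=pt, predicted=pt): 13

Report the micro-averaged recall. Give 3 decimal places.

0.671

Micro-averaging pools counts across classes: ΣTP=143, ΣFP=70, ΣFN=70.
Micro-recall = TP/(TP+FN) on pooled counts = 0.671 (equals overall accuracy in single-label multiclass).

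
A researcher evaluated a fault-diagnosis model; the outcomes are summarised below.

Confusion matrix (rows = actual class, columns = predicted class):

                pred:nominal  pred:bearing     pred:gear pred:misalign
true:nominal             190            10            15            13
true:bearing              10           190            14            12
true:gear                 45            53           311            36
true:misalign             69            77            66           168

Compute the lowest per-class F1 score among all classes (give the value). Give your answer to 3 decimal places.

0.552

Per-class F1 score (2·TP/(2·TP+FP+FN)):
  nominal: TP=190, FP=10+45+69=124, FN=10+15+13=38 → 380/542 = 0.7011
  bearing: TP=190, FP=10+53+77=140, FN=10+14+12=36 → 380/556 = 0.6835
  gear: TP=311, FP=15+14+66=95, FN=45+53+36=134 → 622/851 = 0.7309
  misalign: TP=168, FP=13+12+36=61, FN=69+77+66=212 → 336/609 = 0.5517
Lowest is class 'misalign' with F1 score = 0.552.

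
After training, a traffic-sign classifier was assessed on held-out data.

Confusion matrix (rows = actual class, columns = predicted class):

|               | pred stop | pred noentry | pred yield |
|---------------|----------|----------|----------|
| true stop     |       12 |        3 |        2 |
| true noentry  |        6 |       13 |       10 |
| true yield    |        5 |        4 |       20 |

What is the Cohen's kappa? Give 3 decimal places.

Observed agreement pₒ = trace/N = 45/75 = 0.6000
Expected agreement pₑ = Σ (rowᵢ·colᵢ)/N² = (17·23 + 29·20 + 29·32)/75² = 0.3376
κ = (pₒ − pₑ)/(1 − pₑ) = (0.6000 − 0.3376)/(1 − 0.3376) = 0.396

0.396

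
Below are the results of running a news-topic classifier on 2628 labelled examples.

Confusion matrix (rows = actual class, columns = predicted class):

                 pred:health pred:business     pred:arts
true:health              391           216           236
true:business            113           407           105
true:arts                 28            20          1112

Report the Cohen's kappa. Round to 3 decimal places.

0.568

Observed agreement pₒ = trace/N = 1910/2628 = 0.7268
Expected agreement pₑ = Σ (rowᵢ·colᵢ)/N² = (843·532 + 625·643 + 1160·1453)/2628² = 0.3672
κ = (pₒ − pₑ)/(1 − pₑ) = (0.7268 − 0.3672)/(1 − 0.3672) = 0.568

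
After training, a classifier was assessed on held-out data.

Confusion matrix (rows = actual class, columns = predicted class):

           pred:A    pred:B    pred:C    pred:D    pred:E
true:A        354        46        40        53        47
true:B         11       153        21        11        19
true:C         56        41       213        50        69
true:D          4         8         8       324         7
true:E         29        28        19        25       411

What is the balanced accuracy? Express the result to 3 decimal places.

Balanced accuracy = mean of per-class recall.
  A: recall = 354/540 = 0.6556
  B: recall = 153/215 = 0.7116
  C: recall = 213/429 = 0.4965
  D: recall = 324/351 = 0.9231
  E: recall = 411/512 = 0.8027
Mean = (0.6556 + 0.7116 + 0.4965 + 0.9231 + 0.8027) / 5 = 0.718

0.718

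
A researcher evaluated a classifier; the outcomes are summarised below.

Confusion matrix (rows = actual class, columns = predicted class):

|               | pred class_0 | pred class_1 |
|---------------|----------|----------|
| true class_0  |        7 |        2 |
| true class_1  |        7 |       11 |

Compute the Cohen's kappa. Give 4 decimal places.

0.3415

Observed agreement pₒ = trace/N = 18/27 = 0.66667
Expected agreement pₑ = Σ (rowᵢ·colᵢ)/N² = (9·14 + 18·13)/27² = 0.49383
κ = (pₒ − pₑ)/(1 − pₑ) = (0.66667 − 0.49383)/(1 − 0.49383) = 0.3415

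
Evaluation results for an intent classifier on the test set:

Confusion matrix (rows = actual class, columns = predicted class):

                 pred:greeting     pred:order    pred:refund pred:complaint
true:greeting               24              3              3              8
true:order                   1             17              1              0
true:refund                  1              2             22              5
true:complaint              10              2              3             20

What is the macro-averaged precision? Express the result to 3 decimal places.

0.685

Per-class precision (TP/(TP+FP)):
  greeting: TP=24, FP=1+1+10=12 → 24/36 = 0.6667
  order: TP=17, FP=3+2+2=7 → 17/24 = 0.7083
  refund: TP=22, FP=3+1+3=7 → 22/29 = 0.7586
  complaint: TP=20, FP=8+0+5=13 → 20/33 = 0.6061
Macro-precision = mean = (0.6667 + 0.7083 + 0.7586 + 0.6061) / 4 = 0.685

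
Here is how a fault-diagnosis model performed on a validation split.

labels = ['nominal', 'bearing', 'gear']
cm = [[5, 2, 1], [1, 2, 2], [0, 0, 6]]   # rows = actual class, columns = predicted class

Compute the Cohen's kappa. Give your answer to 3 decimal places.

0.523

Observed agreement pₒ = trace/N = 13/19 = 0.6842
Expected agreement pₑ = Σ (rowᵢ·colᵢ)/N² = (8·6 + 5·4 + 6·9)/19² = 0.3380
κ = (pₒ − pₑ)/(1 − pₑ) = (0.6842 − 0.3380)/(1 − 0.3380) = 0.523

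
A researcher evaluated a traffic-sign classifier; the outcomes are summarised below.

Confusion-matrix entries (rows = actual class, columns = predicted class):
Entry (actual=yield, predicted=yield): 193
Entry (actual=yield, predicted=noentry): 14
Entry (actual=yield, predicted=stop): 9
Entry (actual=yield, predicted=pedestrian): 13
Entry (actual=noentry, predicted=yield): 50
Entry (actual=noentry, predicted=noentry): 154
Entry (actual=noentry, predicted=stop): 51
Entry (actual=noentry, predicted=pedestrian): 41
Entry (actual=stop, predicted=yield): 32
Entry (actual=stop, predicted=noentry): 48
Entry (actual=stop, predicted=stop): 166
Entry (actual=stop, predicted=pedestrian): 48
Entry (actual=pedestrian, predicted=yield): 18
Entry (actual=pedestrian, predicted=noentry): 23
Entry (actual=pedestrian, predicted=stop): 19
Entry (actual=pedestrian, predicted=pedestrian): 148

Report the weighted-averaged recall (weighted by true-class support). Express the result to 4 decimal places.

0.6436

Per-class recall (TP/(TP+FN)):
  yield: TP=193, FN=14+9+13=36 → 193/229 = 0.84279
  noentry: TP=154, FN=50+51+41=142 → 154/296 = 0.52027
  stop: TP=166, FN=32+48+48=128 → 166/294 = 0.56463
  pedestrian: TP=148, FN=18+23+19=60 → 148/208 = 0.71154
Weighted-recall = Σ (supportᵢ/N)·recallᵢ with N=1027: (229/1027)·0.84279 + (296/1027)·0.52027 + (294/1027)·0.56463 + (208/1027)·0.71154 = 0.6436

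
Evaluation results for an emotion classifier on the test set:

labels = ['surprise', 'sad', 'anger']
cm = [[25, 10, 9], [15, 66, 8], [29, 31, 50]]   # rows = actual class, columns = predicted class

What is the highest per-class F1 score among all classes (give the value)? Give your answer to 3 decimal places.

0.673

Per-class F1 score (2·TP/(2·TP+FP+FN)):
  surprise: TP=25, FP=15+29=44, FN=10+9=19 → 50/113 = 0.4425
  sad: TP=66, FP=10+31=41, FN=15+8=23 → 132/196 = 0.6735
  anger: TP=50, FP=9+8=17, FN=29+31=60 → 100/177 = 0.5650
Highest is class 'sad' with F1 score = 0.673.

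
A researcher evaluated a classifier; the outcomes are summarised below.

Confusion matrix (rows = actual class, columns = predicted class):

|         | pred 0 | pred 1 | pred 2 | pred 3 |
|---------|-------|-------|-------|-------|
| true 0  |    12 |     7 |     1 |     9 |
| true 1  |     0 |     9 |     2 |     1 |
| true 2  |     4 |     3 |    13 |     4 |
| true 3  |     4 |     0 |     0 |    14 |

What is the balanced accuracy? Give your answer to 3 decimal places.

0.621

Balanced accuracy = mean of per-class recall.
  0: recall = 12/29 = 0.4138
  1: recall = 9/12 = 0.7500
  2: recall = 13/24 = 0.5417
  3: recall = 14/18 = 0.7778
Mean = (0.4138 + 0.7500 + 0.5417 + 0.7778) / 4 = 0.621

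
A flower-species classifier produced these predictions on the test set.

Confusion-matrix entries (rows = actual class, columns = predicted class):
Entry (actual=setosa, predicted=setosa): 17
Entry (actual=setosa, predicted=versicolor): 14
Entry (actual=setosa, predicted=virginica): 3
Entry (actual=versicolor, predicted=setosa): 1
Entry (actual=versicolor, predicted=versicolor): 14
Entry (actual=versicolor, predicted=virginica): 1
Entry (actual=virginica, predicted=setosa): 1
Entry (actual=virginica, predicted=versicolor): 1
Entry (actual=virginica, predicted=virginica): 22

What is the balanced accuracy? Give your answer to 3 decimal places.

0.764

Balanced accuracy = mean of per-class recall.
  setosa: recall = 17/34 = 0.5000
  versicolor: recall = 14/16 = 0.8750
  virginica: recall = 22/24 = 0.9167
Mean = (0.5000 + 0.8750 + 0.9167) / 3 = 0.764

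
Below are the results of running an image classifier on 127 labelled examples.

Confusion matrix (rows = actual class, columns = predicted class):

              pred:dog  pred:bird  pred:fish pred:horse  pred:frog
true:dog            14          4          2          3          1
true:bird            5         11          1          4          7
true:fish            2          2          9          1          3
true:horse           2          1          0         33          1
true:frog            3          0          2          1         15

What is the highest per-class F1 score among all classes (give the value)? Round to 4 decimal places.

Per-class F1 score (2·TP/(2·TP+FP+FN)):
  dog: TP=14, FP=5+2+2+3=12, FN=4+2+3+1=10 → 28/50 = 0.56000
  bird: TP=11, FP=4+2+1+0=7, FN=5+1+4+7=17 → 22/46 = 0.47826
  fish: TP=9, FP=2+1+0+2=5, FN=2+2+1+3=8 → 18/31 = 0.58065
  horse: TP=33, FP=3+4+1+1=9, FN=2+1+0+1=4 → 66/79 = 0.83544
  frog: TP=15, FP=1+7+3+1=12, FN=3+0+2+1=6 → 30/48 = 0.62500
Highest is class 'horse' with F1 score = 0.8354.

0.8354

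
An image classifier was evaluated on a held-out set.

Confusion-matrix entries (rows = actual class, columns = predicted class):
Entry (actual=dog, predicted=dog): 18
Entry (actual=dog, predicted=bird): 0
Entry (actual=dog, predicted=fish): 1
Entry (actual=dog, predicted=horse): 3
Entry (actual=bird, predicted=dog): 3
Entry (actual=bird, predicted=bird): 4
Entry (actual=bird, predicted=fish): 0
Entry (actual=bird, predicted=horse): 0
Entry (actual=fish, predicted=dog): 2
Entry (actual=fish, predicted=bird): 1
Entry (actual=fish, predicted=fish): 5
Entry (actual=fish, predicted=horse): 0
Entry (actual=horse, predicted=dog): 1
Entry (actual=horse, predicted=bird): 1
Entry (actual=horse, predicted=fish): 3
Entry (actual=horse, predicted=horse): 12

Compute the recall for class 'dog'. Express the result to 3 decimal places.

One-vs-rest for 'dog': TP = diagonal; FP = other classes predicted 'dog'; FN = 'dog' predicted as other.
recall = TP/(TP+FN).
dog: TP=18, FN=0+1+3=4 → 18/22 = 0.8182

0.818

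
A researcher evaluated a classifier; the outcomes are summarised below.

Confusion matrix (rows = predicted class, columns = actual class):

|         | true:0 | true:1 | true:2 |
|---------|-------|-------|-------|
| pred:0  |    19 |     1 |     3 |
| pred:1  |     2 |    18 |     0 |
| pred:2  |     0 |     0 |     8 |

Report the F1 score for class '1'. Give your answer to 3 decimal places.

Treat '1' as positive and all other classes as negative.
F1 score = 2·TP/(2·TP+FP+FN).
1: TP=18, FP=2+0=2, FN=1+0=1 → 36/39 = 0.9231

0.923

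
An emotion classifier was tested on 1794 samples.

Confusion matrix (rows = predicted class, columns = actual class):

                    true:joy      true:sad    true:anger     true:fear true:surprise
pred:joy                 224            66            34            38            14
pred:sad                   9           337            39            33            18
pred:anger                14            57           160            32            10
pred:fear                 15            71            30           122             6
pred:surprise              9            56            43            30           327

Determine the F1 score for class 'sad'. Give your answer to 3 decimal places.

0.659

F1 score = 2·TP/(2·TP+FP+FN).
sad: TP=337, FP=9+39+33+18=99, FN=66+57+71+56=250 → 674/1023 = 0.6588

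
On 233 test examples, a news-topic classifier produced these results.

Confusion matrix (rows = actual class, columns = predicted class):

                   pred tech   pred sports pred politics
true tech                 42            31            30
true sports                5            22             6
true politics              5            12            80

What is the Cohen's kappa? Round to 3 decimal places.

0.416

Observed agreement pₒ = trace/N = 144/233 = 0.6180
Expected agreement pₑ = Σ (rowᵢ·colᵢ)/N² = (103·52 + 33·65 + 97·116)/233² = 0.3454
κ = (pₒ − pₑ)/(1 − pₑ) = (0.6180 − 0.3454)/(1 − 0.3454) = 0.416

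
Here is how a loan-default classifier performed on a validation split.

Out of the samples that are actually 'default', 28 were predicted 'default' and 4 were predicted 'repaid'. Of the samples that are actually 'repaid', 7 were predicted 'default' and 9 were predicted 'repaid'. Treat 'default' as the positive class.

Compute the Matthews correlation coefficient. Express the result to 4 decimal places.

MCC = (TP·TN − FP·FN) / √((TP+FP)(TP+FN)(TN+FP)(TN+FN))
Numerator = 28·9 − 7·4 = 224
Denominator = √(35·32·16·13) = √232960 = 482.6593
MCC = 224 / 482.6593 = 0.4641

0.4641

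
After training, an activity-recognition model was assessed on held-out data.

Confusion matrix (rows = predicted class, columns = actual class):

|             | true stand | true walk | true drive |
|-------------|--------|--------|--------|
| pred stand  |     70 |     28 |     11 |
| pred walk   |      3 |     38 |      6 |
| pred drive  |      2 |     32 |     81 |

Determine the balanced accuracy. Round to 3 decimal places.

Balanced accuracy = mean of per-class recall.
  stand: recall = 70/75 = 0.9333
  walk: recall = 38/98 = 0.3878
  drive: recall = 81/98 = 0.8265
Mean = (0.9333 + 0.3878 + 0.8265) / 3 = 0.716

0.716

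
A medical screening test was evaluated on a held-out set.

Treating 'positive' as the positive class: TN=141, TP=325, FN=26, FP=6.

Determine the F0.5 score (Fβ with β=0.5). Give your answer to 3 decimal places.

Fβ = (1+β²)·TP / ((1+β²)·TP + β²·FN + FP), with β²=1/4
= 1.25·325 / (1.25·325 + 0.25·26 + 6) = 0.970

0.970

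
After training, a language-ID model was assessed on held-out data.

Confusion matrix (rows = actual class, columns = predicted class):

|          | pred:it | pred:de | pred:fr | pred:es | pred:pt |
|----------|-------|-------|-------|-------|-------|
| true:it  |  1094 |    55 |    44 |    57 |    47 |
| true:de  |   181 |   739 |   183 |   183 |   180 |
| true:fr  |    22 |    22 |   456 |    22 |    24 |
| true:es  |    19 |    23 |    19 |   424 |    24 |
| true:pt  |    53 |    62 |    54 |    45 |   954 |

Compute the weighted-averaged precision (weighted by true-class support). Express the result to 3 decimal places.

Per-class precision (TP/(TP+FP)):
  it: TP=1094, FP=181+22+19+53=275 → 1094/1369 = 0.7991
  de: TP=739, FP=55+22+23+62=162 → 739/901 = 0.8202
  fr: TP=456, FP=44+183+19+54=300 → 456/756 = 0.6032
  es: TP=424, FP=57+183+22+45=307 → 424/731 = 0.5800
  pt: TP=954, FP=47+180+24+24=275 → 954/1229 = 0.7762
Weighted-precision = Σ (supportᵢ/N)·precisionᵢ with N=4986: (1297/4986)·0.7991 + (1466/4986)·0.8202 + (546/4986)·0.6032 + (509/4986)·0.5800 + (1168/4986)·0.7762 = 0.756

0.756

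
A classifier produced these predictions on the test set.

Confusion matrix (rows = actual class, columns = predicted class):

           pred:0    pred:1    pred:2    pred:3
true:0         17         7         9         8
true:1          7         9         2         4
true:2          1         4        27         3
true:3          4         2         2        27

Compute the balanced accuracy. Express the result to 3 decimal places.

0.592

Balanced accuracy = mean of per-class recall.
  0: recall = 17/41 = 0.4146
  1: recall = 9/22 = 0.4091
  2: recall = 27/35 = 0.7714
  3: recall = 27/35 = 0.7714
Mean = (0.4146 + 0.4091 + 0.7714 + 0.7714) / 4 = 0.592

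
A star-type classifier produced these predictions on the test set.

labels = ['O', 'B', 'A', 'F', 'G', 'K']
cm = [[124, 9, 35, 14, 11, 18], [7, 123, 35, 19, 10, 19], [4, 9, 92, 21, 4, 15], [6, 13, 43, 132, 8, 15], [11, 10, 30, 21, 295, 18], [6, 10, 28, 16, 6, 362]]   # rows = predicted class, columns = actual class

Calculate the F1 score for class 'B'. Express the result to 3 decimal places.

One-vs-rest for 'B': TP = diagonal; FP = other classes predicted 'B'; FN = 'B' predicted as other.
F1 score = 2·TP/(2·TP+FP+FN).
B: TP=123, FP=7+35+19+10+19=90, FN=9+9+13+10+10=51 → 246/387 = 0.6357

0.636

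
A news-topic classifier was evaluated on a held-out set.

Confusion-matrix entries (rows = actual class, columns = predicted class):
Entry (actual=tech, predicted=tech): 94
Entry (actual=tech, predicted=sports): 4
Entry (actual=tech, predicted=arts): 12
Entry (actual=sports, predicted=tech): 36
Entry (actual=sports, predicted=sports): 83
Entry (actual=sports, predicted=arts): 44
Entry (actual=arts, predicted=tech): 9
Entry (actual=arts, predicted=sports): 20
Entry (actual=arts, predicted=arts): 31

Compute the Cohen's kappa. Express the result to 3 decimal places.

Observed agreement pₒ = trace/N = 208/333 = 0.6246
Expected agreement pₑ = Σ (rowᵢ·colᵢ)/N² = (110·139 + 163·107 + 60·87)/333² = 0.3422
κ = (pₒ − pₑ)/(1 − pₑ) = (0.6246 − 0.3422)/(1 − 0.3422) = 0.429

0.429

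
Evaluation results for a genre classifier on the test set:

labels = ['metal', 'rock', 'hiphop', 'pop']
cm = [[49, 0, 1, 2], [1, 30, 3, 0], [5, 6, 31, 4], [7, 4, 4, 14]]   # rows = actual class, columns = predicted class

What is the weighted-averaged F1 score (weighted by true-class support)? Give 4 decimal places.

0.7602

Per-class F1 score (2·TP/(2·TP+FP+FN)):
  metal: TP=49, FP=1+5+7=13, FN=0+1+2=3 → 98/114 = 0.85965
  rock: TP=30, FP=0+6+4=10, FN=1+3+0=4 → 60/74 = 0.81081
  hiphop: TP=31, FP=1+3+4=8, FN=5+6+4=15 → 62/85 = 0.72941
  pop: TP=14, FP=2+0+4=6, FN=7+4+4=15 → 28/49 = 0.57143
Weighted-F1 score = Σ (supportᵢ/N)·F1 scoreᵢ with N=161: (52/161)·0.85965 + (34/161)·0.81081 + (46/161)·0.72941 + (29/161)·0.57143 = 0.7602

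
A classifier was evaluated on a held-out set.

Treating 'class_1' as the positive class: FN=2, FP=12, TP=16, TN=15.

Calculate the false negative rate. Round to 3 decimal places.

0.111

FNR = FN/(FN+TP) = 2/(2+16) = 0.111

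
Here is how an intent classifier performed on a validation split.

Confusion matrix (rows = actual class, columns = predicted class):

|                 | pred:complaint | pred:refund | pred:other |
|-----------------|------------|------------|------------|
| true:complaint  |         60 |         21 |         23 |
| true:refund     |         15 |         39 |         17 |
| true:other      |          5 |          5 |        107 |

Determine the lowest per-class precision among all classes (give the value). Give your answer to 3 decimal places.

Per-class precision (TP/(TP+FP)):
  complaint: TP=60, FP=15+5=20 → 60/80 = 0.7500
  refund: TP=39, FP=21+5=26 → 39/65 = 0.6000
  other: TP=107, FP=23+17=40 → 107/147 = 0.7279
Lowest is class 'refund' with precision = 0.600.

0.600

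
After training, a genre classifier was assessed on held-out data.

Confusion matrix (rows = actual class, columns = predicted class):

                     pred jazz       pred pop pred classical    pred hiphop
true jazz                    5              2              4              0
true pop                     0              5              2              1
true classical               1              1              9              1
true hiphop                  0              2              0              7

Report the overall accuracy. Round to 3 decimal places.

0.650

Accuracy = trace / total = (5+5+9+7=26) / 40 = 26/40 = 0.650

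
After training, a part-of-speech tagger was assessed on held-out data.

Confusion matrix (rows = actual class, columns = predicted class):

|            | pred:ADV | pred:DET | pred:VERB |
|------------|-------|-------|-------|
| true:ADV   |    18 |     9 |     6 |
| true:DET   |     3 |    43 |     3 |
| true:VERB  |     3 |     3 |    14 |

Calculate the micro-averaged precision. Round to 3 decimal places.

Micro-averaging pools counts across classes: ΣTP=75, ΣFP=27, ΣFN=27.
Micro-precision = TP/(TP+FP) on pooled counts = 0.735 (equals overall accuracy in single-label multiclass).

0.735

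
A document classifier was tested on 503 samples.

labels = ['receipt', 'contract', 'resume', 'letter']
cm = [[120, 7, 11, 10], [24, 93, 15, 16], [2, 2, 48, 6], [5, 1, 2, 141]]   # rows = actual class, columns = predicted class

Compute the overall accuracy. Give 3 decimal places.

Accuracy = trace / total = (120+93+48+141=402) / 503 = 402/503 = 0.799

0.799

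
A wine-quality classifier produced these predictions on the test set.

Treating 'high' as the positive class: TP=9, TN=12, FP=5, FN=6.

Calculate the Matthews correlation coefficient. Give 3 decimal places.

MCC = (TP·TN − FP·FN) / √((TP+FP)(TP+FN)(TN+FP)(TN+FN))
Numerator = 9·12 − 5·6 = 78
Denominator = √(14·15·17·18) = √64260 = 253.4956
MCC = 78 / 253.4956 = 0.308

0.308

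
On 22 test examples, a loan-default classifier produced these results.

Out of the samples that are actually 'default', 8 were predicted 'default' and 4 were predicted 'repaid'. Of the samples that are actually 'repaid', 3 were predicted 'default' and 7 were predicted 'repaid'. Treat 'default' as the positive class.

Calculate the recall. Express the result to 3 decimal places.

0.667

Recall = TP/(TP+FN) = 8/(8+4) = 8/12 = 0.667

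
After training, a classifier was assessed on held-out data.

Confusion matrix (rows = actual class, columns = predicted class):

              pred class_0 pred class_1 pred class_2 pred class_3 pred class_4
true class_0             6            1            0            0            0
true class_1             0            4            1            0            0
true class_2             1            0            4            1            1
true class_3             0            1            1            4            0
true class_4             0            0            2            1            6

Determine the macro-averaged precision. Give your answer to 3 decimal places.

Per-class precision (TP/(TP+FP)):
  class_0: TP=6, FP=0+1+0+0=1 → 6/7 = 0.8571
  class_1: TP=4, FP=1+0+1+0=2 → 4/6 = 0.6667
  class_2: TP=4, FP=0+1+1+2=4 → 4/8 = 0.5000
  class_3: TP=4, FP=0+0+1+1=2 → 4/6 = 0.6667
  class_4: TP=6, FP=0+0+1+0=1 → 6/7 = 0.8571
Macro-precision = mean = (0.8571 + 0.6667 + 0.5000 + 0.6667 + 0.8571) / 5 = 0.710

0.710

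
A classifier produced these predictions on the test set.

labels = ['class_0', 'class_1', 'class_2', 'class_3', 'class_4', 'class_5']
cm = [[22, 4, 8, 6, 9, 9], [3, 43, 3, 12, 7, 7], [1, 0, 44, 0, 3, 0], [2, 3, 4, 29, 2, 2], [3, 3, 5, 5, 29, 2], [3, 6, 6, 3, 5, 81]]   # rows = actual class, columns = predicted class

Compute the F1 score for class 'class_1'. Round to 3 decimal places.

0.642

Treat 'class_1' as positive and all other classes as negative.
F1 score = 2·TP/(2·TP+FP+FN).
class_1: TP=43, FP=4+0+3+3+6=16, FN=3+3+12+7+7=32 → 86/134 = 0.6418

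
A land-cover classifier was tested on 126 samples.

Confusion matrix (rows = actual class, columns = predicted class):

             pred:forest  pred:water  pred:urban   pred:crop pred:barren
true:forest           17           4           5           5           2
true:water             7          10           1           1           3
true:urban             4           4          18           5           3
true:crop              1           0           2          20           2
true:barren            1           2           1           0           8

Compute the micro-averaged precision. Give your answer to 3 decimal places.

0.579

Micro-averaging pools counts across classes: ΣTP=73, ΣFP=53, ΣFN=53.
Micro-precision = TP/(TP+FP) on pooled counts = 0.579 (equals overall accuracy in single-label multiclass).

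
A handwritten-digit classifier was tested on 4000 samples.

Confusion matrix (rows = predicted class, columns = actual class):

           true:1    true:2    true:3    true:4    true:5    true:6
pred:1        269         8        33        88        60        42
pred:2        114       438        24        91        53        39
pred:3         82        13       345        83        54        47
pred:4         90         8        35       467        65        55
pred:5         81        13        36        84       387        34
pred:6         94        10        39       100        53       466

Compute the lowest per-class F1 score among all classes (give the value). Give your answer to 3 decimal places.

0.437

Per-class F1 score (2·TP/(2·TP+FP+FN)):
  1: TP=269, FP=8+33+88+60+42=231, FN=114+82+90+81+94=461 → 538/1230 = 0.4374
  2: TP=438, FP=114+24+91+53+39=321, FN=8+13+8+13+10=52 → 876/1249 = 0.7014
  3: TP=345, FP=82+13+83+54+47=279, FN=33+24+35+36+39=167 → 690/1136 = 0.6074
  4: TP=467, FP=90+8+35+65+55=253, FN=88+91+83+84+100=446 → 934/1633 = 0.5720
  5: TP=387, FP=81+13+36+84+34=248, FN=60+53+54+65+53=285 → 774/1307 = 0.5922
  6: TP=466, FP=94+10+39+100+53=296, FN=42+39+47+55+34=217 → 932/1445 = 0.6450
Lowest is class '1' with F1 score = 0.437.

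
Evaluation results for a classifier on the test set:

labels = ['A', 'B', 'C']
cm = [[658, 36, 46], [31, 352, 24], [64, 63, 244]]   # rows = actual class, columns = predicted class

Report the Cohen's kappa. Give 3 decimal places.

Observed agreement pₒ = trace/N = 1254/1518 = 0.8261
Expected agreement pₑ = Σ (rowᵢ·colᵢ)/N² = (740·753 + 407·451 + 371·314)/1518² = 0.3720
κ = (pₒ − pₑ)/(1 − pₑ) = (0.8261 − 0.3720)/(1 − 0.3720) = 0.723

0.723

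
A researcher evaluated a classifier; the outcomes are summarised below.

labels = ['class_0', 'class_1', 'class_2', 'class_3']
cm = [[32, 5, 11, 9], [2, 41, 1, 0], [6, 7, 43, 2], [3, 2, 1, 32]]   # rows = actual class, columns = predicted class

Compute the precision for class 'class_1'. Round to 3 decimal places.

0.745

Take TP from the diagonal, FP from the rest of the 'class_1' prediction marginal, FN from the rest of the 'class_1' actual marginal.
precision = TP/(TP+FP).
class_1: TP=41, FP=5+7+2=14 → 41/55 = 0.7455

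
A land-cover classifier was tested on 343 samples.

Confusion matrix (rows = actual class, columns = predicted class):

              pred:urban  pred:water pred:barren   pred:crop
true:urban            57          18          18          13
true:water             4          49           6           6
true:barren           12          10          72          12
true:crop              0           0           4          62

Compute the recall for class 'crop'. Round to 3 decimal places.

recall = TP/(TP+FN).
crop: TP=62, FN=0+0+4=4 → 62/66 = 0.9394

0.939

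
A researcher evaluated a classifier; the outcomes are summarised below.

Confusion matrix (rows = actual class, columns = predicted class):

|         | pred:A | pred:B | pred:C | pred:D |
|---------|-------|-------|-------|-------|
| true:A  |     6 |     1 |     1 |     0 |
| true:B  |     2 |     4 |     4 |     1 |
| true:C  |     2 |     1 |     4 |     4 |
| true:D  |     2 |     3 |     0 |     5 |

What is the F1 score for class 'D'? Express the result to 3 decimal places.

F1 score = 2·TP/(2·TP+FP+FN).
D: TP=5, FP=0+1+4=5, FN=2+3+0=5 → 10/20 = 0.5000

0.500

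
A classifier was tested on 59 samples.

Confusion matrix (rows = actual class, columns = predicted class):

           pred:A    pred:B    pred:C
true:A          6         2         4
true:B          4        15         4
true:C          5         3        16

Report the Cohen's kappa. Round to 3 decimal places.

0.427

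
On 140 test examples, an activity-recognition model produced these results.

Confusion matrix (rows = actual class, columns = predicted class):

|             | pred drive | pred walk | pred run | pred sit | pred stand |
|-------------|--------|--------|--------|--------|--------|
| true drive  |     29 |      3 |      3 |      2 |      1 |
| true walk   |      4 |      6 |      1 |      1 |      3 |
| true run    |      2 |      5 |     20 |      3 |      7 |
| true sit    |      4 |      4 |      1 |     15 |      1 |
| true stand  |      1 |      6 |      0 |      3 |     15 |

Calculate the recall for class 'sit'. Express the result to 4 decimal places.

0.6000

Treat 'sit' as positive and all other classes as negative.
recall = TP/(TP+FN).
sit: TP=15, FN=4+4+1+1=10 → 15/25 = 0.60000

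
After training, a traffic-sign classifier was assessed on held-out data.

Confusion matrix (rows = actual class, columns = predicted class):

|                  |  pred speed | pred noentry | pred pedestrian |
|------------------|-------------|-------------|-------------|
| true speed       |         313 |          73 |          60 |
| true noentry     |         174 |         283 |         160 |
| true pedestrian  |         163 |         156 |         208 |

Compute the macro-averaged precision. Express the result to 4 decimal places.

0.5068

Per-class precision (TP/(TP+FP)):
  speed: TP=313, FP=174+163=337 → 313/650 = 0.48154
  noentry: TP=283, FP=73+156=229 → 283/512 = 0.55273
  pedestrian: TP=208, FP=60+160=220 → 208/428 = 0.48598
Macro-precision = mean = (0.48154 + 0.55273 + 0.48598) / 3 = 0.5068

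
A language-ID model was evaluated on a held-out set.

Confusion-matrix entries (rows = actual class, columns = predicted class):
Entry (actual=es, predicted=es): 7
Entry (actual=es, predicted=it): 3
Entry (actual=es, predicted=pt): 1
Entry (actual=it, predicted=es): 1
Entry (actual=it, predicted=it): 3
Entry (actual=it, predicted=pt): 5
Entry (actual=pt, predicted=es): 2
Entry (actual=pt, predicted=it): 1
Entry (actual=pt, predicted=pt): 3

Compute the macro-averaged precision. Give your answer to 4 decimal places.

Per-class precision (TP/(TP+FP)):
  es: TP=7, FP=1+2=3 → 7/10 = 0.70000
  it: TP=3, FP=3+1=4 → 3/7 = 0.42857
  pt: TP=3, FP=1+5=6 → 3/9 = 0.33333
Macro-precision = mean = (0.70000 + 0.42857 + 0.33333) / 3 = 0.4873

0.4873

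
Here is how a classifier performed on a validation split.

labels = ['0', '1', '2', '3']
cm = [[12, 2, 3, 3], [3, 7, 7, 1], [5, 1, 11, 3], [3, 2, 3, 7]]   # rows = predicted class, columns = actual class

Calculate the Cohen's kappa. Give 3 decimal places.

Observed agreement pₒ = trace/N = 37/73 = 0.5068
Expected agreement pₑ = Σ (rowᵢ·colᵢ)/N² = (23·20 + 12·18 + 24·20 + 14·15)/73² = 0.2563
κ = (pₒ − pₑ)/(1 − pₑ) = (0.5068 − 0.2563)/(1 − 0.2563) = 0.337

0.337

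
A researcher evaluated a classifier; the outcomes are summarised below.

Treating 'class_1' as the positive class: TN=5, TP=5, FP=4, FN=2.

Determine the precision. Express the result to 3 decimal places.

Precision = TP/(TP+FP) = 5/(5+4) = 5/9 = 0.556

0.556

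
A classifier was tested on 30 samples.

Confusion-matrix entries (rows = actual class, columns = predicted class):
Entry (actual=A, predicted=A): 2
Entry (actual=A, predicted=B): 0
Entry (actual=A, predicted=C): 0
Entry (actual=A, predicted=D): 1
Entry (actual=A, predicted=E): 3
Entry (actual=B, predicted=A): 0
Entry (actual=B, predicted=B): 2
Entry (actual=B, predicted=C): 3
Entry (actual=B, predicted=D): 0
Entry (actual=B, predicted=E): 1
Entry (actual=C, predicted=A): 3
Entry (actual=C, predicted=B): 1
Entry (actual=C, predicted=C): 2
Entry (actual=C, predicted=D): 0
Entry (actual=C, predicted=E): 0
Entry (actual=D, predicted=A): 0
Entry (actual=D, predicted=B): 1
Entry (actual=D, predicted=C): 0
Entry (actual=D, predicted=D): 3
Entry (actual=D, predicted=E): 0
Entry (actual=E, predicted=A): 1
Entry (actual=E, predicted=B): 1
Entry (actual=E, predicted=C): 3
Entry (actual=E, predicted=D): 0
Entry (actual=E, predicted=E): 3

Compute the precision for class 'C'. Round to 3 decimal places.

Treat 'C' as positive and all other classes as negative.
precision = TP/(TP+FP).
C: TP=2, FP=0+3+0+3=6 → 2/8 = 0.2500

0.250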